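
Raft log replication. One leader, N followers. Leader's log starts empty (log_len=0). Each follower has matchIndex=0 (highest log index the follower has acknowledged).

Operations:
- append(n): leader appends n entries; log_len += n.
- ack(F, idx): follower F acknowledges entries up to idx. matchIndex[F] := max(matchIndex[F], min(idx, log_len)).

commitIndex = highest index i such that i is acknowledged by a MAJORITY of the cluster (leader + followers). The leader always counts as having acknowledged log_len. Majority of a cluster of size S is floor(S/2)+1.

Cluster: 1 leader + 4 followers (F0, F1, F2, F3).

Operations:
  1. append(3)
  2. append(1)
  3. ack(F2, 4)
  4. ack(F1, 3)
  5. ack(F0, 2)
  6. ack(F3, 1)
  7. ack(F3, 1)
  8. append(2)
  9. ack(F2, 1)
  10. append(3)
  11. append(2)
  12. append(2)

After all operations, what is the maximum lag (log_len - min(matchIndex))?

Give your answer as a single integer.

Op 1: append 3 -> log_len=3
Op 2: append 1 -> log_len=4
Op 3: F2 acks idx 4 -> match: F0=0 F1=0 F2=4 F3=0; commitIndex=0
Op 4: F1 acks idx 3 -> match: F0=0 F1=3 F2=4 F3=0; commitIndex=3
Op 5: F0 acks idx 2 -> match: F0=2 F1=3 F2=4 F3=0; commitIndex=3
Op 6: F3 acks idx 1 -> match: F0=2 F1=3 F2=4 F3=1; commitIndex=3
Op 7: F3 acks idx 1 -> match: F0=2 F1=3 F2=4 F3=1; commitIndex=3
Op 8: append 2 -> log_len=6
Op 9: F2 acks idx 1 -> match: F0=2 F1=3 F2=4 F3=1; commitIndex=3
Op 10: append 3 -> log_len=9
Op 11: append 2 -> log_len=11
Op 12: append 2 -> log_len=13

Answer: 12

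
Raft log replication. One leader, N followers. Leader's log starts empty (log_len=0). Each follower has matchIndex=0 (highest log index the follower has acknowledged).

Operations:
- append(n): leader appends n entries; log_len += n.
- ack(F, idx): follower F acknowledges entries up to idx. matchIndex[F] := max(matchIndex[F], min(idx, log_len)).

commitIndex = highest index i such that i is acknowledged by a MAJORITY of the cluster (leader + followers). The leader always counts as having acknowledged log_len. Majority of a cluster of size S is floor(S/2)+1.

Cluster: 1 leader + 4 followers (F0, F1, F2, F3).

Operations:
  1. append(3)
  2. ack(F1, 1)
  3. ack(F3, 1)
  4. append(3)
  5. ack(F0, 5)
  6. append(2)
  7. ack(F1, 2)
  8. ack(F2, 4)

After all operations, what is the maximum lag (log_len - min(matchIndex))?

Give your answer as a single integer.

Answer: 7

Derivation:
Op 1: append 3 -> log_len=3
Op 2: F1 acks idx 1 -> match: F0=0 F1=1 F2=0 F3=0; commitIndex=0
Op 3: F3 acks idx 1 -> match: F0=0 F1=1 F2=0 F3=1; commitIndex=1
Op 4: append 3 -> log_len=6
Op 5: F0 acks idx 5 -> match: F0=5 F1=1 F2=0 F3=1; commitIndex=1
Op 6: append 2 -> log_len=8
Op 7: F1 acks idx 2 -> match: F0=5 F1=2 F2=0 F3=1; commitIndex=2
Op 8: F2 acks idx 4 -> match: F0=5 F1=2 F2=4 F3=1; commitIndex=4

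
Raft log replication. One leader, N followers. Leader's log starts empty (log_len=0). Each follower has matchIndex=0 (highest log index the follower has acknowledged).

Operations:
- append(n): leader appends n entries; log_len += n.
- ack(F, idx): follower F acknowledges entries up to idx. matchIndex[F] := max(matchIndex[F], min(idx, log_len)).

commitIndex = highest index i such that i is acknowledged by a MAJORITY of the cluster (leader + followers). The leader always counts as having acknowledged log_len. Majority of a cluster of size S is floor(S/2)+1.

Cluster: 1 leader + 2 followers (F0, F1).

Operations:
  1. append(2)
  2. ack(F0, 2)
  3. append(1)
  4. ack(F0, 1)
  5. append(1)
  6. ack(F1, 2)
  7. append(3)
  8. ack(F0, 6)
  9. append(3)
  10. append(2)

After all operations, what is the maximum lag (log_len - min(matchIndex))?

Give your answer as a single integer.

Answer: 10

Derivation:
Op 1: append 2 -> log_len=2
Op 2: F0 acks idx 2 -> match: F0=2 F1=0; commitIndex=2
Op 3: append 1 -> log_len=3
Op 4: F0 acks idx 1 -> match: F0=2 F1=0; commitIndex=2
Op 5: append 1 -> log_len=4
Op 6: F1 acks idx 2 -> match: F0=2 F1=2; commitIndex=2
Op 7: append 3 -> log_len=7
Op 8: F0 acks idx 6 -> match: F0=6 F1=2; commitIndex=6
Op 9: append 3 -> log_len=10
Op 10: append 2 -> log_len=12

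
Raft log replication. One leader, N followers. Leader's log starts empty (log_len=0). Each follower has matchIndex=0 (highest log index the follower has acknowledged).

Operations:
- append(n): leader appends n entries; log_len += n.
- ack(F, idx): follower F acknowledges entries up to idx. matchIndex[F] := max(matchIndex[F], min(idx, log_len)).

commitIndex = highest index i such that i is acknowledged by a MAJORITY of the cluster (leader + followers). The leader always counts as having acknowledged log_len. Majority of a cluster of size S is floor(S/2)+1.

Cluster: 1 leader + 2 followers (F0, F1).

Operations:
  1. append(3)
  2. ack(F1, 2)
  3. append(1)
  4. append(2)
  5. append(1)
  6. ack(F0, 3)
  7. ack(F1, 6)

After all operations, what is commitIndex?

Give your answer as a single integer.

Answer: 6

Derivation:
Op 1: append 3 -> log_len=3
Op 2: F1 acks idx 2 -> match: F0=0 F1=2; commitIndex=2
Op 3: append 1 -> log_len=4
Op 4: append 2 -> log_len=6
Op 5: append 1 -> log_len=7
Op 6: F0 acks idx 3 -> match: F0=3 F1=2; commitIndex=3
Op 7: F1 acks idx 6 -> match: F0=3 F1=6; commitIndex=6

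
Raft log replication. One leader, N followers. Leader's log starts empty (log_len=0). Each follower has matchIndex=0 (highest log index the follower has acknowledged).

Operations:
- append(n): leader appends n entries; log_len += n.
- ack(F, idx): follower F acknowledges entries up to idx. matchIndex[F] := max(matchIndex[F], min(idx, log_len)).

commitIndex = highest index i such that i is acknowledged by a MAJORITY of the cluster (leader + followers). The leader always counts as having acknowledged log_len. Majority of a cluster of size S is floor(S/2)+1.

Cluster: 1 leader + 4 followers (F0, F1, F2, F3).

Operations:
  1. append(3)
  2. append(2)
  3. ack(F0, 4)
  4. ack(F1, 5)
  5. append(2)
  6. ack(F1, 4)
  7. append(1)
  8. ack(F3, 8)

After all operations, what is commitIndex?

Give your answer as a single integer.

Op 1: append 3 -> log_len=3
Op 2: append 2 -> log_len=5
Op 3: F0 acks idx 4 -> match: F0=4 F1=0 F2=0 F3=0; commitIndex=0
Op 4: F1 acks idx 5 -> match: F0=4 F1=5 F2=0 F3=0; commitIndex=4
Op 5: append 2 -> log_len=7
Op 6: F1 acks idx 4 -> match: F0=4 F1=5 F2=0 F3=0; commitIndex=4
Op 7: append 1 -> log_len=8
Op 8: F3 acks idx 8 -> match: F0=4 F1=5 F2=0 F3=8; commitIndex=5

Answer: 5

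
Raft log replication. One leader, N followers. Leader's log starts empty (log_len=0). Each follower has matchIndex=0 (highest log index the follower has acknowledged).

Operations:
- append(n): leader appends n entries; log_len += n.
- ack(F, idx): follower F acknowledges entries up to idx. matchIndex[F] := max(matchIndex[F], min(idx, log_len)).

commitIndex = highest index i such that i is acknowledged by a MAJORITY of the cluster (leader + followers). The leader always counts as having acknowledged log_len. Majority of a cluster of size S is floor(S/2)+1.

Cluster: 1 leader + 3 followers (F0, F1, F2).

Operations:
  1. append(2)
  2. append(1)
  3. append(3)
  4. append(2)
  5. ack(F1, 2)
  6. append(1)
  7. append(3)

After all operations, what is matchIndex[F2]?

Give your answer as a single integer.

Op 1: append 2 -> log_len=2
Op 2: append 1 -> log_len=3
Op 3: append 3 -> log_len=6
Op 4: append 2 -> log_len=8
Op 5: F1 acks idx 2 -> match: F0=0 F1=2 F2=0; commitIndex=0
Op 6: append 1 -> log_len=9
Op 7: append 3 -> log_len=12

Answer: 0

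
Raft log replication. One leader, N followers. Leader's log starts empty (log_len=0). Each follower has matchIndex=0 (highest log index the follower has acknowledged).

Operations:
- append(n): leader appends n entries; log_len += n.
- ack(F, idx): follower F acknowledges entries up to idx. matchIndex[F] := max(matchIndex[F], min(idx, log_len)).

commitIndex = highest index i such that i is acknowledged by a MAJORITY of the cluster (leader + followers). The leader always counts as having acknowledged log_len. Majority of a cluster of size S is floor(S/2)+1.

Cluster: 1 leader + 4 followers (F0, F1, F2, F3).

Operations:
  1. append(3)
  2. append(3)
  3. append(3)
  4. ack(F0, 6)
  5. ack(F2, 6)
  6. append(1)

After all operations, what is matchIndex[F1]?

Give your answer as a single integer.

Answer: 0

Derivation:
Op 1: append 3 -> log_len=3
Op 2: append 3 -> log_len=6
Op 3: append 3 -> log_len=9
Op 4: F0 acks idx 6 -> match: F0=6 F1=0 F2=0 F3=0; commitIndex=0
Op 5: F2 acks idx 6 -> match: F0=6 F1=0 F2=6 F3=0; commitIndex=6
Op 6: append 1 -> log_len=10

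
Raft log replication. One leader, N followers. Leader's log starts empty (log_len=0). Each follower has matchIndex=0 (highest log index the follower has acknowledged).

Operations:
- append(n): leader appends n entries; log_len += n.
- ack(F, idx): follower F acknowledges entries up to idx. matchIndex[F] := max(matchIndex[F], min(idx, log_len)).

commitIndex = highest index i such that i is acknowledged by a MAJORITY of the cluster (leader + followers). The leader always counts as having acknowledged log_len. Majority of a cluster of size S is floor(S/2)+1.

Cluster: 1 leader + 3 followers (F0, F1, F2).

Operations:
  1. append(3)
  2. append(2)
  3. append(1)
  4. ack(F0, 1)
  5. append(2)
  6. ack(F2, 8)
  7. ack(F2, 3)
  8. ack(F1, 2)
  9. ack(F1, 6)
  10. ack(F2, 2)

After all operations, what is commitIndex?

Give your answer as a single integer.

Op 1: append 3 -> log_len=3
Op 2: append 2 -> log_len=5
Op 3: append 1 -> log_len=6
Op 4: F0 acks idx 1 -> match: F0=1 F1=0 F2=0; commitIndex=0
Op 5: append 2 -> log_len=8
Op 6: F2 acks idx 8 -> match: F0=1 F1=0 F2=8; commitIndex=1
Op 7: F2 acks idx 3 -> match: F0=1 F1=0 F2=8; commitIndex=1
Op 8: F1 acks idx 2 -> match: F0=1 F1=2 F2=8; commitIndex=2
Op 9: F1 acks idx 6 -> match: F0=1 F1=6 F2=8; commitIndex=6
Op 10: F2 acks idx 2 -> match: F0=1 F1=6 F2=8; commitIndex=6

Answer: 6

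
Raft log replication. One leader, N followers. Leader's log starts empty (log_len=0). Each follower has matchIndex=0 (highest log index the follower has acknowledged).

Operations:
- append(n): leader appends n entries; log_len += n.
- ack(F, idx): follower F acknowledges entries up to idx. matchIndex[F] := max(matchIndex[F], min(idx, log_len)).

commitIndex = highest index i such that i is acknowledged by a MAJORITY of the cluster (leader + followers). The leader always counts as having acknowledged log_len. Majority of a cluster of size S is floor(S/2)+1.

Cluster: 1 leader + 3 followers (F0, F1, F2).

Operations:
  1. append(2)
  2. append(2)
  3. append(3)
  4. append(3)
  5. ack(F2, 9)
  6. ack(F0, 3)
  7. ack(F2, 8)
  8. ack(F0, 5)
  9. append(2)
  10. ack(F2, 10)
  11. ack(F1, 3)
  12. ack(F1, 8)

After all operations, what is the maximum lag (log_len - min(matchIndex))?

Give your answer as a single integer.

Op 1: append 2 -> log_len=2
Op 2: append 2 -> log_len=4
Op 3: append 3 -> log_len=7
Op 4: append 3 -> log_len=10
Op 5: F2 acks idx 9 -> match: F0=0 F1=0 F2=9; commitIndex=0
Op 6: F0 acks idx 3 -> match: F0=3 F1=0 F2=9; commitIndex=3
Op 7: F2 acks idx 8 -> match: F0=3 F1=0 F2=9; commitIndex=3
Op 8: F0 acks idx 5 -> match: F0=5 F1=0 F2=9; commitIndex=5
Op 9: append 2 -> log_len=12
Op 10: F2 acks idx 10 -> match: F0=5 F1=0 F2=10; commitIndex=5
Op 11: F1 acks idx 3 -> match: F0=5 F1=3 F2=10; commitIndex=5
Op 12: F1 acks idx 8 -> match: F0=5 F1=8 F2=10; commitIndex=8

Answer: 7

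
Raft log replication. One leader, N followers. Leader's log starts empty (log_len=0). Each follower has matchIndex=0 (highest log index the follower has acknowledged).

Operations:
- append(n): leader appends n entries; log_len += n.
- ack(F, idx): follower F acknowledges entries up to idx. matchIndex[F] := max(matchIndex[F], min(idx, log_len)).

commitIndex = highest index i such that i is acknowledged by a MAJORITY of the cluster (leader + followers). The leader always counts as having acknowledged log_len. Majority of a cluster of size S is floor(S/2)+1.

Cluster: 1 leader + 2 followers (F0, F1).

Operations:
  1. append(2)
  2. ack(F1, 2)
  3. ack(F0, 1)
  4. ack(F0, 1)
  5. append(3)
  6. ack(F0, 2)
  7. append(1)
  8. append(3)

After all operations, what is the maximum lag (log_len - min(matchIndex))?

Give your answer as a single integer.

Op 1: append 2 -> log_len=2
Op 2: F1 acks idx 2 -> match: F0=0 F1=2; commitIndex=2
Op 3: F0 acks idx 1 -> match: F0=1 F1=2; commitIndex=2
Op 4: F0 acks idx 1 -> match: F0=1 F1=2; commitIndex=2
Op 5: append 3 -> log_len=5
Op 6: F0 acks idx 2 -> match: F0=2 F1=2; commitIndex=2
Op 7: append 1 -> log_len=6
Op 8: append 3 -> log_len=9

Answer: 7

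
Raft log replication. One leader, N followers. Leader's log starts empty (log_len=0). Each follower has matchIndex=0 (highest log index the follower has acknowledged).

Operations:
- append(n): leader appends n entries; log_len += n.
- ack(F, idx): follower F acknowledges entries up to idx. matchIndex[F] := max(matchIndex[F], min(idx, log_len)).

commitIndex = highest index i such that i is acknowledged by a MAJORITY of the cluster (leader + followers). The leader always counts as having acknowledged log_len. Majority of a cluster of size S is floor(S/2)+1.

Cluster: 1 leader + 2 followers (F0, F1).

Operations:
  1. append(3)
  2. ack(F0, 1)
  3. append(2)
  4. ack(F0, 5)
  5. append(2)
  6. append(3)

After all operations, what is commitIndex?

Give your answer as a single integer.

Op 1: append 3 -> log_len=3
Op 2: F0 acks idx 1 -> match: F0=1 F1=0; commitIndex=1
Op 3: append 2 -> log_len=5
Op 4: F0 acks idx 5 -> match: F0=5 F1=0; commitIndex=5
Op 5: append 2 -> log_len=7
Op 6: append 3 -> log_len=10

Answer: 5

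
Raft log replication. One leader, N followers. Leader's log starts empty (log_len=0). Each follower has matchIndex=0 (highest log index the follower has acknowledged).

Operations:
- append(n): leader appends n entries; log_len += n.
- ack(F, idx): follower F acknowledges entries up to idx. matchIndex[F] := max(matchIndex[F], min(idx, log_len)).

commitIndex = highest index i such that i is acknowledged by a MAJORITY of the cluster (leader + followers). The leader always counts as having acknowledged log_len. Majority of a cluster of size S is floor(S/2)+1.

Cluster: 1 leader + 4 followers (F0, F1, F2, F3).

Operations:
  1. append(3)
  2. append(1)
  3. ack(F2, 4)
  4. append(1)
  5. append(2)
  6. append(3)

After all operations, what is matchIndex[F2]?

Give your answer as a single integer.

Answer: 4

Derivation:
Op 1: append 3 -> log_len=3
Op 2: append 1 -> log_len=4
Op 3: F2 acks idx 4 -> match: F0=0 F1=0 F2=4 F3=0; commitIndex=0
Op 4: append 1 -> log_len=5
Op 5: append 2 -> log_len=7
Op 6: append 3 -> log_len=10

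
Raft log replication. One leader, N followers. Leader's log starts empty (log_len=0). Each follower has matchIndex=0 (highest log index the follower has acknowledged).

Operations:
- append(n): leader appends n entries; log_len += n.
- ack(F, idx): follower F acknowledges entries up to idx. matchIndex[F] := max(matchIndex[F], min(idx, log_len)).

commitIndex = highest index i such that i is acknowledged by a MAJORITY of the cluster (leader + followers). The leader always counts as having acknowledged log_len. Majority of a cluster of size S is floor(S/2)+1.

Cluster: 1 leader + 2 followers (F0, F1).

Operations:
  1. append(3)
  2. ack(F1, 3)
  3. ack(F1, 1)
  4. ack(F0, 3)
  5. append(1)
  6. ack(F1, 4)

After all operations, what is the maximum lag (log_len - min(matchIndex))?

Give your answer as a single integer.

Op 1: append 3 -> log_len=3
Op 2: F1 acks idx 3 -> match: F0=0 F1=3; commitIndex=3
Op 3: F1 acks idx 1 -> match: F0=0 F1=3; commitIndex=3
Op 4: F0 acks idx 3 -> match: F0=3 F1=3; commitIndex=3
Op 5: append 1 -> log_len=4
Op 6: F1 acks idx 4 -> match: F0=3 F1=4; commitIndex=4

Answer: 1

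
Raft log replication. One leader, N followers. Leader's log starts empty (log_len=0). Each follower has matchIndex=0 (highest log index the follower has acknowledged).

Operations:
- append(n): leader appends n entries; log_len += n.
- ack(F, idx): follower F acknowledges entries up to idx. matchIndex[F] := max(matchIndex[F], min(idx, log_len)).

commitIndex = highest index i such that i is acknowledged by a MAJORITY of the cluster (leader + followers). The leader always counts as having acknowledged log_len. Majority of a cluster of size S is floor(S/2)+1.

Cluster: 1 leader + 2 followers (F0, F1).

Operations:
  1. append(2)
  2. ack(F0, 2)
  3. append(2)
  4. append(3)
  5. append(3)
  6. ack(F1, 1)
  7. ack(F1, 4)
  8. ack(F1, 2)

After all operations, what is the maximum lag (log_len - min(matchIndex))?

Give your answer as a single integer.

Answer: 8

Derivation:
Op 1: append 2 -> log_len=2
Op 2: F0 acks idx 2 -> match: F0=2 F1=0; commitIndex=2
Op 3: append 2 -> log_len=4
Op 4: append 3 -> log_len=7
Op 5: append 3 -> log_len=10
Op 6: F1 acks idx 1 -> match: F0=2 F1=1; commitIndex=2
Op 7: F1 acks idx 4 -> match: F0=2 F1=4; commitIndex=4
Op 8: F1 acks idx 2 -> match: F0=2 F1=4; commitIndex=4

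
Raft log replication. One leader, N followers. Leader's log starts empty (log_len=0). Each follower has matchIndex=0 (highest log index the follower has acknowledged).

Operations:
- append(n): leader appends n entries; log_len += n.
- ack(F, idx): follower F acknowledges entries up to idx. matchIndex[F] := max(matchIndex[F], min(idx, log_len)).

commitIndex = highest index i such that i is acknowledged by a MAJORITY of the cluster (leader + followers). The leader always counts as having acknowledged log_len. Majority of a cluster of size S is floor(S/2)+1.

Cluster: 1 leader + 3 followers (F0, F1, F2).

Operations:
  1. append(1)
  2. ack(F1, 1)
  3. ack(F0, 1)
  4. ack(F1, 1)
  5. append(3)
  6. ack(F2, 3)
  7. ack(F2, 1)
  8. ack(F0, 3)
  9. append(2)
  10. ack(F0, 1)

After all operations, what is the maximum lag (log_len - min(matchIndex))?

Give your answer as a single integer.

Op 1: append 1 -> log_len=1
Op 2: F1 acks idx 1 -> match: F0=0 F1=1 F2=0; commitIndex=0
Op 3: F0 acks idx 1 -> match: F0=1 F1=1 F2=0; commitIndex=1
Op 4: F1 acks idx 1 -> match: F0=1 F1=1 F2=0; commitIndex=1
Op 5: append 3 -> log_len=4
Op 6: F2 acks idx 3 -> match: F0=1 F1=1 F2=3; commitIndex=1
Op 7: F2 acks idx 1 -> match: F0=1 F1=1 F2=3; commitIndex=1
Op 8: F0 acks idx 3 -> match: F0=3 F1=1 F2=3; commitIndex=3
Op 9: append 2 -> log_len=6
Op 10: F0 acks idx 1 -> match: F0=3 F1=1 F2=3; commitIndex=3

Answer: 5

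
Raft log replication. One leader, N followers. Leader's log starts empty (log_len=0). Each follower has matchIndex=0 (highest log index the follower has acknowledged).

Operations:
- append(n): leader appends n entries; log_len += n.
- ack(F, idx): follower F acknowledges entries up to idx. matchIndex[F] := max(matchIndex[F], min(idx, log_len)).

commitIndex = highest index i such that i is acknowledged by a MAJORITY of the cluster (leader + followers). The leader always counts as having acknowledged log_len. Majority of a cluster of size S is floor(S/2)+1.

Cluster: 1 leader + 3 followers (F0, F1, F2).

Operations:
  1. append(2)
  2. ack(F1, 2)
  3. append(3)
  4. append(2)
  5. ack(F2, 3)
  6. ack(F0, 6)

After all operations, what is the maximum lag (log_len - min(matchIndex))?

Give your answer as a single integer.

Answer: 5

Derivation:
Op 1: append 2 -> log_len=2
Op 2: F1 acks idx 2 -> match: F0=0 F1=2 F2=0; commitIndex=0
Op 3: append 3 -> log_len=5
Op 4: append 2 -> log_len=7
Op 5: F2 acks idx 3 -> match: F0=0 F1=2 F2=3; commitIndex=2
Op 6: F0 acks idx 6 -> match: F0=6 F1=2 F2=3; commitIndex=3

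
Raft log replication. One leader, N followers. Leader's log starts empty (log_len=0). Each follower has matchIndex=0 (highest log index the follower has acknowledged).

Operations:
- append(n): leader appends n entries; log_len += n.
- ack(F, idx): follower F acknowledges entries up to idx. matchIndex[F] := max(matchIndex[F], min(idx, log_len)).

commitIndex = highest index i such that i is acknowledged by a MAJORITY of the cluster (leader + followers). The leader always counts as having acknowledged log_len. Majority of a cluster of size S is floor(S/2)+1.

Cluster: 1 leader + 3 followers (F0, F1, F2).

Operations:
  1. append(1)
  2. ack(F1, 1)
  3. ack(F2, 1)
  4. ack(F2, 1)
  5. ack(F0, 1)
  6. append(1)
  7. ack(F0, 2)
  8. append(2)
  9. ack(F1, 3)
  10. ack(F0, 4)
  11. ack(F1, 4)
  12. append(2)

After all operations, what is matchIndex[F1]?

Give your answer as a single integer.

Answer: 4

Derivation:
Op 1: append 1 -> log_len=1
Op 2: F1 acks idx 1 -> match: F0=0 F1=1 F2=0; commitIndex=0
Op 3: F2 acks idx 1 -> match: F0=0 F1=1 F2=1; commitIndex=1
Op 4: F2 acks idx 1 -> match: F0=0 F1=1 F2=1; commitIndex=1
Op 5: F0 acks idx 1 -> match: F0=1 F1=1 F2=1; commitIndex=1
Op 6: append 1 -> log_len=2
Op 7: F0 acks idx 2 -> match: F0=2 F1=1 F2=1; commitIndex=1
Op 8: append 2 -> log_len=4
Op 9: F1 acks idx 3 -> match: F0=2 F1=3 F2=1; commitIndex=2
Op 10: F0 acks idx 4 -> match: F0=4 F1=3 F2=1; commitIndex=3
Op 11: F1 acks idx 4 -> match: F0=4 F1=4 F2=1; commitIndex=4
Op 12: append 2 -> log_len=6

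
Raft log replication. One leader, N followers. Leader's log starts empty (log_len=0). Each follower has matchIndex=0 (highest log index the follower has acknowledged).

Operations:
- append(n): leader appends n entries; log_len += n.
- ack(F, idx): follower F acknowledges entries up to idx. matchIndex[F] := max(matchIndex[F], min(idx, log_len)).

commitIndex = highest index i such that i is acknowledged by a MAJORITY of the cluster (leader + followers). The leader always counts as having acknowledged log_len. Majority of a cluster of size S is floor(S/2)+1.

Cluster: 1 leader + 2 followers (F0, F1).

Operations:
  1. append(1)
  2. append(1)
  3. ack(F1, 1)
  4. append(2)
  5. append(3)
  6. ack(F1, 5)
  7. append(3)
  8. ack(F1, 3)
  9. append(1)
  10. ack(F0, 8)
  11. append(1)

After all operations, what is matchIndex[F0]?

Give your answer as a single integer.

Op 1: append 1 -> log_len=1
Op 2: append 1 -> log_len=2
Op 3: F1 acks idx 1 -> match: F0=0 F1=1; commitIndex=1
Op 4: append 2 -> log_len=4
Op 5: append 3 -> log_len=7
Op 6: F1 acks idx 5 -> match: F0=0 F1=5; commitIndex=5
Op 7: append 3 -> log_len=10
Op 8: F1 acks idx 3 -> match: F0=0 F1=5; commitIndex=5
Op 9: append 1 -> log_len=11
Op 10: F0 acks idx 8 -> match: F0=8 F1=5; commitIndex=8
Op 11: append 1 -> log_len=12

Answer: 8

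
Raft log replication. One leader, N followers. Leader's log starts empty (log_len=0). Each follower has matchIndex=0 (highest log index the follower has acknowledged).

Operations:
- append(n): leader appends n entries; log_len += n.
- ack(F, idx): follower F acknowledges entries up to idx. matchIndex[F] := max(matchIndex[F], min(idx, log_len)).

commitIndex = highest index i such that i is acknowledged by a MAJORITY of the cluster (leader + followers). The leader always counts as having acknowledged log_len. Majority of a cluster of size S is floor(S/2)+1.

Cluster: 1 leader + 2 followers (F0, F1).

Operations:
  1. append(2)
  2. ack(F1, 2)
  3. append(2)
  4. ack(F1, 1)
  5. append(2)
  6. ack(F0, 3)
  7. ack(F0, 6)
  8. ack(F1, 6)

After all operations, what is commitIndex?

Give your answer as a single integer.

Answer: 6

Derivation:
Op 1: append 2 -> log_len=2
Op 2: F1 acks idx 2 -> match: F0=0 F1=2; commitIndex=2
Op 3: append 2 -> log_len=4
Op 4: F1 acks idx 1 -> match: F0=0 F1=2; commitIndex=2
Op 5: append 2 -> log_len=6
Op 6: F0 acks idx 3 -> match: F0=3 F1=2; commitIndex=3
Op 7: F0 acks idx 6 -> match: F0=6 F1=2; commitIndex=6
Op 8: F1 acks idx 6 -> match: F0=6 F1=6; commitIndex=6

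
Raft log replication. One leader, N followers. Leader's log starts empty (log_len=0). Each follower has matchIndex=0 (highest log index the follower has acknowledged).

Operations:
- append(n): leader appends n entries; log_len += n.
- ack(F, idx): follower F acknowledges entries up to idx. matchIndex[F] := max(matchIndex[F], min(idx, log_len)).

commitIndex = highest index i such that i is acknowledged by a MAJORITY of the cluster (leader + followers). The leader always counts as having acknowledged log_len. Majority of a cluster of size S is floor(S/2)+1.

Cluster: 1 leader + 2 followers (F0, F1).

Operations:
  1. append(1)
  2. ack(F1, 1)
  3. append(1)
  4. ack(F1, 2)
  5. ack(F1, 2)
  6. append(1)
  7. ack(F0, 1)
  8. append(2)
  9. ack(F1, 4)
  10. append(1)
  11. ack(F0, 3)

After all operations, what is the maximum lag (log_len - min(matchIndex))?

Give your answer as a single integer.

Answer: 3

Derivation:
Op 1: append 1 -> log_len=1
Op 2: F1 acks idx 1 -> match: F0=0 F1=1; commitIndex=1
Op 3: append 1 -> log_len=2
Op 4: F1 acks idx 2 -> match: F0=0 F1=2; commitIndex=2
Op 5: F1 acks idx 2 -> match: F0=0 F1=2; commitIndex=2
Op 6: append 1 -> log_len=3
Op 7: F0 acks idx 1 -> match: F0=1 F1=2; commitIndex=2
Op 8: append 2 -> log_len=5
Op 9: F1 acks idx 4 -> match: F0=1 F1=4; commitIndex=4
Op 10: append 1 -> log_len=6
Op 11: F0 acks idx 3 -> match: F0=3 F1=4; commitIndex=4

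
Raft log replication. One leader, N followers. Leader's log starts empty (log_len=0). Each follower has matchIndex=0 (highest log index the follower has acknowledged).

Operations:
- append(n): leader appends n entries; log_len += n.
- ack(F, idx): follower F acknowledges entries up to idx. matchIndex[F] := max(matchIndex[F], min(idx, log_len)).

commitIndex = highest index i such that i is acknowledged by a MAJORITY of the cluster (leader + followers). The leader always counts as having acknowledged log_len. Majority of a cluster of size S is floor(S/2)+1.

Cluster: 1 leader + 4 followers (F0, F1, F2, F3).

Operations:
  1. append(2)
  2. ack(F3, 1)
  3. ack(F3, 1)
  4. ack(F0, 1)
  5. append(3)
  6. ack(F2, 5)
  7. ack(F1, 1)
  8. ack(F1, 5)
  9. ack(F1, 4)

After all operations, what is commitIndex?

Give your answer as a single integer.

Answer: 5

Derivation:
Op 1: append 2 -> log_len=2
Op 2: F3 acks idx 1 -> match: F0=0 F1=0 F2=0 F3=1; commitIndex=0
Op 3: F3 acks idx 1 -> match: F0=0 F1=0 F2=0 F3=1; commitIndex=0
Op 4: F0 acks idx 1 -> match: F0=1 F1=0 F2=0 F3=1; commitIndex=1
Op 5: append 3 -> log_len=5
Op 6: F2 acks idx 5 -> match: F0=1 F1=0 F2=5 F3=1; commitIndex=1
Op 7: F1 acks idx 1 -> match: F0=1 F1=1 F2=5 F3=1; commitIndex=1
Op 8: F1 acks idx 5 -> match: F0=1 F1=5 F2=5 F3=1; commitIndex=5
Op 9: F1 acks idx 4 -> match: F0=1 F1=5 F2=5 F3=1; commitIndex=5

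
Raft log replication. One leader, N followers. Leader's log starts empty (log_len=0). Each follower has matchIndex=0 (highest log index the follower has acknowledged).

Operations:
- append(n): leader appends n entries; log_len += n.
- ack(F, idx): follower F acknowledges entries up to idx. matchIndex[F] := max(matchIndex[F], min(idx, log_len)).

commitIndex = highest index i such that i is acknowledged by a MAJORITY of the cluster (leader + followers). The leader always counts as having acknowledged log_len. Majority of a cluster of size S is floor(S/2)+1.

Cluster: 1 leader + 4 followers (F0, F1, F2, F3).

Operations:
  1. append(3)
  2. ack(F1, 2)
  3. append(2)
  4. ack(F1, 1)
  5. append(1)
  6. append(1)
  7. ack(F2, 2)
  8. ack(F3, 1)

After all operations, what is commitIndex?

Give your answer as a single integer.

Answer: 2

Derivation:
Op 1: append 3 -> log_len=3
Op 2: F1 acks idx 2 -> match: F0=0 F1=2 F2=0 F3=0; commitIndex=0
Op 3: append 2 -> log_len=5
Op 4: F1 acks idx 1 -> match: F0=0 F1=2 F2=0 F3=0; commitIndex=0
Op 5: append 1 -> log_len=6
Op 6: append 1 -> log_len=7
Op 7: F2 acks idx 2 -> match: F0=0 F1=2 F2=2 F3=0; commitIndex=2
Op 8: F3 acks idx 1 -> match: F0=0 F1=2 F2=2 F3=1; commitIndex=2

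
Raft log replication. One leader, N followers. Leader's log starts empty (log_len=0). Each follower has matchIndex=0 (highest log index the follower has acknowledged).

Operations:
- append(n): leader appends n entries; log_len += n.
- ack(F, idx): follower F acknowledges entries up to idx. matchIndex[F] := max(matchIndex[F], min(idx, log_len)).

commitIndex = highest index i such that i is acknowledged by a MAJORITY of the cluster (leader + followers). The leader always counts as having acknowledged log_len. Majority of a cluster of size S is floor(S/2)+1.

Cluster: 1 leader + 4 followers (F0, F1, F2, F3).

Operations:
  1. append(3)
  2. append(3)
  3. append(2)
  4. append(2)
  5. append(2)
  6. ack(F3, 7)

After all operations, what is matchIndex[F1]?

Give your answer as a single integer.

Op 1: append 3 -> log_len=3
Op 2: append 3 -> log_len=6
Op 3: append 2 -> log_len=8
Op 4: append 2 -> log_len=10
Op 5: append 2 -> log_len=12
Op 6: F3 acks idx 7 -> match: F0=0 F1=0 F2=0 F3=7; commitIndex=0

Answer: 0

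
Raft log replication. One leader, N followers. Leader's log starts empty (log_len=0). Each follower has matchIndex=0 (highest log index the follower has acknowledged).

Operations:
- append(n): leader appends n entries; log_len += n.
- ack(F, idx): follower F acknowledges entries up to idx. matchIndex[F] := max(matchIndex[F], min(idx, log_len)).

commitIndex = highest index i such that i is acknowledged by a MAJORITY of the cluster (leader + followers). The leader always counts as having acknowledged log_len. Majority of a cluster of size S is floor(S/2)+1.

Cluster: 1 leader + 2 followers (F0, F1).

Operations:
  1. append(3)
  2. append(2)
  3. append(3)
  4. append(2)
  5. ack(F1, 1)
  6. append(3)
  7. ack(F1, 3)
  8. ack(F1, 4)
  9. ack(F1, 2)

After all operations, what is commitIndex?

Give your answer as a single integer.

Answer: 4

Derivation:
Op 1: append 3 -> log_len=3
Op 2: append 2 -> log_len=5
Op 3: append 3 -> log_len=8
Op 4: append 2 -> log_len=10
Op 5: F1 acks idx 1 -> match: F0=0 F1=1; commitIndex=1
Op 6: append 3 -> log_len=13
Op 7: F1 acks idx 3 -> match: F0=0 F1=3; commitIndex=3
Op 8: F1 acks idx 4 -> match: F0=0 F1=4; commitIndex=4
Op 9: F1 acks idx 2 -> match: F0=0 F1=4; commitIndex=4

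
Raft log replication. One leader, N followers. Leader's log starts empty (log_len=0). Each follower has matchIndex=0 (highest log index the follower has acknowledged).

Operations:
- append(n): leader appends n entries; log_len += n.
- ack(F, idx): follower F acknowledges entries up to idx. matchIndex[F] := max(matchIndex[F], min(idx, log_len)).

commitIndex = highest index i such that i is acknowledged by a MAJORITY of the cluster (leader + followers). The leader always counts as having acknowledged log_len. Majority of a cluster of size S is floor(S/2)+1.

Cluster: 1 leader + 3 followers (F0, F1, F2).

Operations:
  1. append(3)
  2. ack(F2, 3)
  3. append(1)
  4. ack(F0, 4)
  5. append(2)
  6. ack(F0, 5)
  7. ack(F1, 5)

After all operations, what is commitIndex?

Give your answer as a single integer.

Op 1: append 3 -> log_len=3
Op 2: F2 acks idx 3 -> match: F0=0 F1=0 F2=3; commitIndex=0
Op 3: append 1 -> log_len=4
Op 4: F0 acks idx 4 -> match: F0=4 F1=0 F2=3; commitIndex=3
Op 5: append 2 -> log_len=6
Op 6: F0 acks idx 5 -> match: F0=5 F1=0 F2=3; commitIndex=3
Op 7: F1 acks idx 5 -> match: F0=5 F1=5 F2=3; commitIndex=5

Answer: 5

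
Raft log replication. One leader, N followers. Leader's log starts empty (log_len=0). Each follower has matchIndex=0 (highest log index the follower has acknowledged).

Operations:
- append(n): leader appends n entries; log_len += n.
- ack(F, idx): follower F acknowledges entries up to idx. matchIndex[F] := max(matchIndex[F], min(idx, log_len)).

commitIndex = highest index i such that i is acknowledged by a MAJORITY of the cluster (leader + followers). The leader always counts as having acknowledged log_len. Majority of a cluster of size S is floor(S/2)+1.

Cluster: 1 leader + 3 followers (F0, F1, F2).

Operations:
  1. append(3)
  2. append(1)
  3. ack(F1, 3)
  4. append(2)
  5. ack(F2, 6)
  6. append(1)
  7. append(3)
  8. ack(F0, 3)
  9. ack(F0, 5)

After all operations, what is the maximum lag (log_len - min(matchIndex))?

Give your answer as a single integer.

Op 1: append 3 -> log_len=3
Op 2: append 1 -> log_len=4
Op 3: F1 acks idx 3 -> match: F0=0 F1=3 F2=0; commitIndex=0
Op 4: append 2 -> log_len=6
Op 5: F2 acks idx 6 -> match: F0=0 F1=3 F2=6; commitIndex=3
Op 6: append 1 -> log_len=7
Op 7: append 3 -> log_len=10
Op 8: F0 acks idx 3 -> match: F0=3 F1=3 F2=6; commitIndex=3
Op 9: F0 acks idx 5 -> match: F0=5 F1=3 F2=6; commitIndex=5

Answer: 7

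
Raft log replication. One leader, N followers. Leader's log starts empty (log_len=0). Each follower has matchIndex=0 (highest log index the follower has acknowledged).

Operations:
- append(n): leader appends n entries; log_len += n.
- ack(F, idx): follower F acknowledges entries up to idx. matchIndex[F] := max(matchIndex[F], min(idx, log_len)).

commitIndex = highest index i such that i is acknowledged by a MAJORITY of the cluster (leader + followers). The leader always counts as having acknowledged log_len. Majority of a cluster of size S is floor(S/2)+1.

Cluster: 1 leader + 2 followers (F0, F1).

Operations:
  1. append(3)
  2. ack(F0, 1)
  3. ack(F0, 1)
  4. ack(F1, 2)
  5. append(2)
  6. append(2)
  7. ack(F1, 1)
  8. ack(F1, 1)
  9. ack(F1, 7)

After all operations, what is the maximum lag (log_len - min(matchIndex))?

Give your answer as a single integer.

Answer: 6

Derivation:
Op 1: append 3 -> log_len=3
Op 2: F0 acks idx 1 -> match: F0=1 F1=0; commitIndex=1
Op 3: F0 acks idx 1 -> match: F0=1 F1=0; commitIndex=1
Op 4: F1 acks idx 2 -> match: F0=1 F1=2; commitIndex=2
Op 5: append 2 -> log_len=5
Op 6: append 2 -> log_len=7
Op 7: F1 acks idx 1 -> match: F0=1 F1=2; commitIndex=2
Op 8: F1 acks idx 1 -> match: F0=1 F1=2; commitIndex=2
Op 9: F1 acks idx 7 -> match: F0=1 F1=7; commitIndex=7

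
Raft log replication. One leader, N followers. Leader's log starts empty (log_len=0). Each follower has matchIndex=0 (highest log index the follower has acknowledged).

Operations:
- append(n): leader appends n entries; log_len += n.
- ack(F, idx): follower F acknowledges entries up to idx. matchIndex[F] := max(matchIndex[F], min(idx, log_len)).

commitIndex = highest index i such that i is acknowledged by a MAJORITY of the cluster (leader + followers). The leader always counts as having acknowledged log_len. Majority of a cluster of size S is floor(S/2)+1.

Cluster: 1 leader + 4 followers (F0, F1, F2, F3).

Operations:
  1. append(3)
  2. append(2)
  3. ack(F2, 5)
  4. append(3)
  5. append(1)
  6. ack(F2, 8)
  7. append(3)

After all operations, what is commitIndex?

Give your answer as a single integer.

Op 1: append 3 -> log_len=3
Op 2: append 2 -> log_len=5
Op 3: F2 acks idx 5 -> match: F0=0 F1=0 F2=5 F3=0; commitIndex=0
Op 4: append 3 -> log_len=8
Op 5: append 1 -> log_len=9
Op 6: F2 acks idx 8 -> match: F0=0 F1=0 F2=8 F3=0; commitIndex=0
Op 7: append 3 -> log_len=12

Answer: 0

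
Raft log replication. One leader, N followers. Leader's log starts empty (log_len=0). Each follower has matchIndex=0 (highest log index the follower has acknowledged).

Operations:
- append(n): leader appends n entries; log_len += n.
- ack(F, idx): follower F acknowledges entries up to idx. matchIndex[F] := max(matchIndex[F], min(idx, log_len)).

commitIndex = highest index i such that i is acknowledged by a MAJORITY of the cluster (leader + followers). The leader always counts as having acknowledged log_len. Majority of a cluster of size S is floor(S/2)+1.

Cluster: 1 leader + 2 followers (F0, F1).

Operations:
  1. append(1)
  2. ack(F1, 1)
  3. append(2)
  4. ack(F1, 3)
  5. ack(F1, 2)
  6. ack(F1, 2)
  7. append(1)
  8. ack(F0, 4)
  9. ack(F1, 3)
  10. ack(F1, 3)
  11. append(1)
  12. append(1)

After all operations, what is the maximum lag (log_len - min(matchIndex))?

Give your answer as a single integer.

Op 1: append 1 -> log_len=1
Op 2: F1 acks idx 1 -> match: F0=0 F1=1; commitIndex=1
Op 3: append 2 -> log_len=3
Op 4: F1 acks idx 3 -> match: F0=0 F1=3; commitIndex=3
Op 5: F1 acks idx 2 -> match: F0=0 F1=3; commitIndex=3
Op 6: F1 acks idx 2 -> match: F0=0 F1=3; commitIndex=3
Op 7: append 1 -> log_len=4
Op 8: F0 acks idx 4 -> match: F0=4 F1=3; commitIndex=4
Op 9: F1 acks idx 3 -> match: F0=4 F1=3; commitIndex=4
Op 10: F1 acks idx 3 -> match: F0=4 F1=3; commitIndex=4
Op 11: append 1 -> log_len=5
Op 12: append 1 -> log_len=6

Answer: 3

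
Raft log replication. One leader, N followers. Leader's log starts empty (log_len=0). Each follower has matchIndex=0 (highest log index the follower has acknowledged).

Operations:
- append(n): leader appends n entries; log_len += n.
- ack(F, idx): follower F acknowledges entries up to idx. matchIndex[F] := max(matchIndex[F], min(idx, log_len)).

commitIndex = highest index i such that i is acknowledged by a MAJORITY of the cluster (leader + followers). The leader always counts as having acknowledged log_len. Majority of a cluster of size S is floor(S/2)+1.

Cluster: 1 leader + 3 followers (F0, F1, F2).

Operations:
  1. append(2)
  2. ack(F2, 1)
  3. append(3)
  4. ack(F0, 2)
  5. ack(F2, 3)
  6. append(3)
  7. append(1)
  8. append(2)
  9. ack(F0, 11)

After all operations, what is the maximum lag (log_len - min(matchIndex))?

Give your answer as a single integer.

Answer: 11

Derivation:
Op 1: append 2 -> log_len=2
Op 2: F2 acks idx 1 -> match: F0=0 F1=0 F2=1; commitIndex=0
Op 3: append 3 -> log_len=5
Op 4: F0 acks idx 2 -> match: F0=2 F1=0 F2=1; commitIndex=1
Op 5: F2 acks idx 3 -> match: F0=2 F1=0 F2=3; commitIndex=2
Op 6: append 3 -> log_len=8
Op 7: append 1 -> log_len=9
Op 8: append 2 -> log_len=11
Op 9: F0 acks idx 11 -> match: F0=11 F1=0 F2=3; commitIndex=3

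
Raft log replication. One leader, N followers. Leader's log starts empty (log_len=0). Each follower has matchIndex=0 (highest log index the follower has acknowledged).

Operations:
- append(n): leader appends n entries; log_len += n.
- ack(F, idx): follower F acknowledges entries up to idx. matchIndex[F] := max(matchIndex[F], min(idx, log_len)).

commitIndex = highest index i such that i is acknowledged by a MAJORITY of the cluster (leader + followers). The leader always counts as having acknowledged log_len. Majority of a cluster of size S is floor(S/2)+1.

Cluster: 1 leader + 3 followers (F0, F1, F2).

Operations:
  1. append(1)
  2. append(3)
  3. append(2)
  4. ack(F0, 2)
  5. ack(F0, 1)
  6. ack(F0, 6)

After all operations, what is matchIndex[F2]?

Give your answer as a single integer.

Op 1: append 1 -> log_len=1
Op 2: append 3 -> log_len=4
Op 3: append 2 -> log_len=6
Op 4: F0 acks idx 2 -> match: F0=2 F1=0 F2=0; commitIndex=0
Op 5: F0 acks idx 1 -> match: F0=2 F1=0 F2=0; commitIndex=0
Op 6: F0 acks idx 6 -> match: F0=6 F1=0 F2=0; commitIndex=0

Answer: 0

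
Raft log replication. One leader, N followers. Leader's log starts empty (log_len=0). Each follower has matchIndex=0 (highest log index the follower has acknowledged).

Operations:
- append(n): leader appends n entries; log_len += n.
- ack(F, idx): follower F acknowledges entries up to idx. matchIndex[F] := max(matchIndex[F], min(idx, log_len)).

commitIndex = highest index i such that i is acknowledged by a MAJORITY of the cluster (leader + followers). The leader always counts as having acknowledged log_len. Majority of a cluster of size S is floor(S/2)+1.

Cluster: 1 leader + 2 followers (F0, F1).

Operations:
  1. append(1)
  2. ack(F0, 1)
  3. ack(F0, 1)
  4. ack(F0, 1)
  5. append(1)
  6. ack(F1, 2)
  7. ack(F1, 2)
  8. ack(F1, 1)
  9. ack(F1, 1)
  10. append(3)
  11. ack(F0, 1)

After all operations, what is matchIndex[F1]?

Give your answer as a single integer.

Answer: 2

Derivation:
Op 1: append 1 -> log_len=1
Op 2: F0 acks idx 1 -> match: F0=1 F1=0; commitIndex=1
Op 3: F0 acks idx 1 -> match: F0=1 F1=0; commitIndex=1
Op 4: F0 acks idx 1 -> match: F0=1 F1=0; commitIndex=1
Op 5: append 1 -> log_len=2
Op 6: F1 acks idx 2 -> match: F0=1 F1=2; commitIndex=2
Op 7: F1 acks idx 2 -> match: F0=1 F1=2; commitIndex=2
Op 8: F1 acks idx 1 -> match: F0=1 F1=2; commitIndex=2
Op 9: F1 acks idx 1 -> match: F0=1 F1=2; commitIndex=2
Op 10: append 3 -> log_len=5
Op 11: F0 acks idx 1 -> match: F0=1 F1=2; commitIndex=2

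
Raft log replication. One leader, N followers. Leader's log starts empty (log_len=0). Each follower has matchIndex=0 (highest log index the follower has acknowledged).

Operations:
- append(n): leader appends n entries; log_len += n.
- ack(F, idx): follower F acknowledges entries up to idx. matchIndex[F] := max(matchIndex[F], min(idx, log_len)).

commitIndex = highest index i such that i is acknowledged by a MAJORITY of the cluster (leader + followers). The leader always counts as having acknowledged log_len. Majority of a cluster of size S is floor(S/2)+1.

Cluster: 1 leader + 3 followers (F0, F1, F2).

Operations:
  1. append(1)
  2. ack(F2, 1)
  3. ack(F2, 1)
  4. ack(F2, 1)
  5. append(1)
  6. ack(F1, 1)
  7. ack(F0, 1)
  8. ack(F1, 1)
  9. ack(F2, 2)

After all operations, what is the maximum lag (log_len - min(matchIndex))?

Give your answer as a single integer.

Op 1: append 1 -> log_len=1
Op 2: F2 acks idx 1 -> match: F0=0 F1=0 F2=1; commitIndex=0
Op 3: F2 acks idx 1 -> match: F0=0 F1=0 F2=1; commitIndex=0
Op 4: F2 acks idx 1 -> match: F0=0 F1=0 F2=1; commitIndex=0
Op 5: append 1 -> log_len=2
Op 6: F1 acks idx 1 -> match: F0=0 F1=1 F2=1; commitIndex=1
Op 7: F0 acks idx 1 -> match: F0=1 F1=1 F2=1; commitIndex=1
Op 8: F1 acks idx 1 -> match: F0=1 F1=1 F2=1; commitIndex=1
Op 9: F2 acks idx 2 -> match: F0=1 F1=1 F2=2; commitIndex=1

Answer: 1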